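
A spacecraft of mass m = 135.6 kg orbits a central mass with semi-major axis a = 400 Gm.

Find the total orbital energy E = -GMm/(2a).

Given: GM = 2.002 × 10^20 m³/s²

Convert to SI: a = 400 Gm = 4e+11 m.
E = −GMm / (2a).
E = −2.002e+20 · 135.6 / (2 · 4e+11) J ≈ -3.393e+10 J = -33.93 GJ.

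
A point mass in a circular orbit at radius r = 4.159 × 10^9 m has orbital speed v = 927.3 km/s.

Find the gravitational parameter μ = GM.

Convert to SI: v = 927.3 km/s = 927300 m/s.
For a circular orbit v² = GM/r, so GM = v² · r.
GM = (927300)² · 4.159e+09 m³/s² ≈ 3.576e+21 m³/s² = 3.576 × 10^21 m³/s².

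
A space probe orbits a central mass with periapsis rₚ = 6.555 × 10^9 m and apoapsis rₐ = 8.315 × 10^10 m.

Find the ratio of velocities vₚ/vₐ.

Conservation of angular momentum gives rₚvₚ = rₐvₐ, so vₚ/vₐ = rₐ/rₚ.
vₚ/vₐ = 8.315e+10 / 6.555e+09 ≈ 12.68.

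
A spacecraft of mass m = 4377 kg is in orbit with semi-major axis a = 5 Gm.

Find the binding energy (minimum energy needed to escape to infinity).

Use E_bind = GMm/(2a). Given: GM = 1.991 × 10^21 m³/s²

Convert to SI: a = 5 Gm = 5e+09 m.
Total orbital energy is E = −GMm/(2a); binding energy is E_bind = −E = GMm/(2a).
E_bind = 1.991e+21 · 4377 / (2 · 5e+09) J ≈ 8.715e+14 J = 871.5 TJ.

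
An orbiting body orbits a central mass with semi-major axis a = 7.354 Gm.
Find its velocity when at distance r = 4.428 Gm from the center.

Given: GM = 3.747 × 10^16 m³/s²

Convert to SI: a = 7.354 Gm = 7.354e+09 m; r = 4.428 Gm = 4.428e+09 m.
Vis-viva: v = √(GM · (2/r − 1/a)).
2/r − 1/a = 2/4.428e+09 − 1/7.354e+09 = 3.15691e-10 m⁻¹.
v = √(3.747e+16 · 3.15691e-10) m/s ≈ 3439 m/s = 3.439 km/s.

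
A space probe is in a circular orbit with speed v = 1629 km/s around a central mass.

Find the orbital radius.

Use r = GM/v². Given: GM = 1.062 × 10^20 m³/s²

Convert to SI: v = 1629 km/s = 1.629e+06 m/s.
For a circular orbit, v² = GM / r, so r = GM / v².
r = 1.062e+20 / (1.629e+06)² m ≈ 4.002e+07 m = 40.02 Mm.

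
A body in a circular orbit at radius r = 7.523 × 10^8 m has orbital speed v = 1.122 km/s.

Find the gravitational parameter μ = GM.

Convert to SI: v = 1.122 km/s = 1122 m/s.
For a circular orbit v² = GM/r, so GM = v² · r.
GM = (1122)² · 7.523e+08 m³/s² ≈ 9.471e+14 m³/s² = 9.471 × 10^14 m³/s².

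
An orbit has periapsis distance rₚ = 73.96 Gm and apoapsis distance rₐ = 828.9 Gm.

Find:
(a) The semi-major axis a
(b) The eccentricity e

Convert to SI: rₚ = 73.96 Gm = 7.396e+10 m; rₐ = 828.9 Gm = 8.289e+11 m.
(a) a = (rₚ + rₐ) / 2 = (7.396e+10 + 8.289e+11) / 2 ≈ 4.514e+11 m = 451.4 Gm.
(b) e = (rₐ − rₚ) / (rₐ + rₚ) = (8.289e+11 − 7.396e+10) / (8.289e+11 + 7.396e+10) ≈ 0.8362.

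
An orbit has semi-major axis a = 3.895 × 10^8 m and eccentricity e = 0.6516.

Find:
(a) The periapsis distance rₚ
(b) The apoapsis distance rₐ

(a) rₚ = a(1 − e) = 3.895e+08 · (1 − 0.6516) = 3.895e+08 · 0.3484 ≈ 1.357e+08 m = 1.357 × 10^8 m.
(b) rₐ = a(1 + e) = 3.895e+08 · (1 + 0.6516) = 3.895e+08 · 1.6516 ≈ 6.433e+08 m = 6.433 × 10^8 m.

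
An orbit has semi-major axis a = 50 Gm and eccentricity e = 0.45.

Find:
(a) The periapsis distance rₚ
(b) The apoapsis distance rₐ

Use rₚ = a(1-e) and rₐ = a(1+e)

Convert to SI: a = 50 Gm = 5e+10 m.
(a) rₚ = a(1 − e) = 5e+10 · (1 − 0.45) = 5e+10 · 0.55 ≈ 2.75e+10 m = 27.5 Gm.
(b) rₐ = a(1 + e) = 5e+10 · (1 + 0.45) = 5e+10 · 1.45 ≈ 7.25e+10 m = 72.5 Gm.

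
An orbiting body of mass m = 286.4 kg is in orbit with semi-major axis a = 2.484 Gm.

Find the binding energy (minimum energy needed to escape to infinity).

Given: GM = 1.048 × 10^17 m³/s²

Convert to SI: a = 2.484 Gm = 2.484e+09 m.
Total orbital energy is E = −GMm/(2a); binding energy is E_bind = −E = GMm/(2a).
E_bind = 1.048e+17 · 286.4 / (2 · 2.484e+09) J ≈ 6.042e+09 J = 6.042 GJ.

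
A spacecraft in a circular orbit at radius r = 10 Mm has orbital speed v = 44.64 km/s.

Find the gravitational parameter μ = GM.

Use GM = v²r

Convert to SI: r = 10 Mm = 1e+07 m; v = 44.64 km/s = 44640 m/s.
For a circular orbit v² = GM/r, so GM = v² · r.
GM = (44640)² · 1e+07 m³/s² ≈ 1.993e+16 m³/s² = 1.993 × 10^16 m³/s².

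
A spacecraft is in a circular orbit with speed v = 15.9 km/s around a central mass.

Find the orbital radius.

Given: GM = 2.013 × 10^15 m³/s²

Convert to SI: v = 15.9 km/s = 15900 m/s.
For a circular orbit, v² = GM / r, so r = GM / v².
r = 2.013e+15 / (15900)² m ≈ 7.963e+06 m = 7.963 × 10^6 m.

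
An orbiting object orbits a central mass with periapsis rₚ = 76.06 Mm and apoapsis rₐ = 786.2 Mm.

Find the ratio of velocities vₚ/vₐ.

Convert to SI: rₚ = 76.06 Mm = 7.606e+07 m; rₐ = 786.2 Mm = 7.862e+08 m.
Conservation of angular momentum gives rₚvₚ = rₐvₐ, so vₚ/vₐ = rₐ/rₚ.
vₚ/vₐ = 7.862e+08 / 7.606e+07 ≈ 10.34.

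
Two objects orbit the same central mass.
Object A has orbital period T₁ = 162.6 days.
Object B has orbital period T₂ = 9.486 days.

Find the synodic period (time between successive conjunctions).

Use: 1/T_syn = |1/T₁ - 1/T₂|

Convert to SI: T₁ = 162.6 days = 1.40486e+07 s; T₂ = 9.486 days = 819590 s.
T_syn = |T₁ · T₂ / (T₁ − T₂)|.
T_syn = |1.40486e+07 · 819590 / (1.40486e+07 − 819590)| s ≈ 8.704e+05 s = 10.07 days.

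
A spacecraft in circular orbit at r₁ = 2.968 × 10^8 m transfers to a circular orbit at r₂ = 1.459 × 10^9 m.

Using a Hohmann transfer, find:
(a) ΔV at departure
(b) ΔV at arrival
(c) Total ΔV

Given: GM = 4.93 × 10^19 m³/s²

Transfer semi-major axis: a_t = (r₁ + r₂)/2 = (2.968e+08 + 1.459e+09)/2 = 8.779e+08 m.
Circular speeds: v₁ = √(GM/r₁) = 407560 m/s, v₂ = √(GM/r₂) = 183821 m/s.
Transfer speeds (vis-viva v² = GM(2/r − 1/a_t)): v₁ᵗ = 525408 m/s, v₂ᵗ = 106882 m/s.
(a) ΔV₁ = |v₁ᵗ − v₁| ≈ 1.178e+05 m/s = 117.8 km/s.
(b) ΔV₂ = |v₂ − v₂ᵗ| ≈ 7.694e+04 m/s = 76.94 km/s.
(c) ΔV_total = ΔV₁ + ΔV₂ ≈ 1.948e+05 m/s = 194.8 km/s.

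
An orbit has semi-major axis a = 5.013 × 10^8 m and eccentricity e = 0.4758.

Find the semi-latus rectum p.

p = a (1 − e²).
p = 5.013e+08 · (1 − (0.4758)²) = 5.013e+08 · 0.773614 ≈ 3.878e+08 m = 3.878 × 10^8 m.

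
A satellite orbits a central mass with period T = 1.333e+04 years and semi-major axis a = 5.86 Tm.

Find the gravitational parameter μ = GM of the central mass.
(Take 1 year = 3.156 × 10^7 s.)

Convert to SI: T = 1.333e+04 years = 4.20695e+11 s; a = 5.86 Tm = 5.86e+12 m.
GM = 4π² · a³ / T².
GM = 4π² · (5.86e+12)³ / (4.20695e+11)² m³/s² ≈ 4.489e+16 m³/s² = 4.489 × 10^16 m³/s².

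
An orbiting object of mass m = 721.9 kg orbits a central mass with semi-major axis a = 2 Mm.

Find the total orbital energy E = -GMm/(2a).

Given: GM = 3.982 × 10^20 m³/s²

Convert to SI: a = 2 Mm = 2e+06 m.
E = −GMm / (2a).
E = −3.982e+20 · 721.9 / (2 · 2e+06) J ≈ -7.187e+16 J = -71.87 PJ.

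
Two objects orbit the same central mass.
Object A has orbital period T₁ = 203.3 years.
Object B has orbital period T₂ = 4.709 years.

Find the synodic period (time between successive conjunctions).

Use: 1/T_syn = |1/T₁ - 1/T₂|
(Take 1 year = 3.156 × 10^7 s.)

Convert to SI: T₁ = 203.3 years = 6.41615e+09 s; T₂ = 4.709 years = 1.48616e+08 s.
T_syn = |T₁ · T₂ / (T₁ − T₂)|.
T_syn = |6.41615e+09 · 1.48616e+08 / (6.41615e+09 − 1.48616e+08)| s ≈ 1.521e+08 s = 4.821 years.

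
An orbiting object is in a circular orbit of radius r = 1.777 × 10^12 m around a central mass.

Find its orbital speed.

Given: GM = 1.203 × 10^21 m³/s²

For a circular orbit, gravity supplies the centripetal force, so v = √(GM / r).
v = √(1.203e+21 / 1.777e+12) m/s ≈ 2.602e+04 m/s = 26.02 km/s.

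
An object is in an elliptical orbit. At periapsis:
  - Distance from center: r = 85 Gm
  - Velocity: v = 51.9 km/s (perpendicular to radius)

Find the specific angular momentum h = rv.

Convert to SI: r = 85 Gm = 8.5e+10 m; v = 51.9 km/s = 51900 m/s.
With v perpendicular to r, h = r · v.
h = 8.5e+10 · 51900 m²/s ≈ 4.412e+15 m²/s.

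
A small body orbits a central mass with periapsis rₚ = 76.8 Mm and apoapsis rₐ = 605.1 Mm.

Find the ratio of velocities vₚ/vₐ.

Convert to SI: rₚ = 76.8 Mm = 7.68e+07 m; rₐ = 605.1 Mm = 6.051e+08 m.
Conservation of angular momentum gives rₚvₚ = rₐvₐ, so vₚ/vₐ = rₐ/rₚ.
vₚ/vₐ = 6.051e+08 / 7.68e+07 ≈ 7.879.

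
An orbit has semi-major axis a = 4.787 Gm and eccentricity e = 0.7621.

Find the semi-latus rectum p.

Convert to SI: a = 4.787 Gm = 4.787e+09 m.
p = a (1 − e²).
p = 4.787e+09 · (1 − (0.7621)²) = 4.787e+09 · 0.419204 ≈ 2.007e+09 m = 2.007 Gm.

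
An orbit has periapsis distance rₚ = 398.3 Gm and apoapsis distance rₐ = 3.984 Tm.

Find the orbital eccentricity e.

Convert to SI: rₚ = 398.3 Gm = 3.983e+11 m; rₐ = 3.984 Tm = 3.984e+12 m.
e = (rₐ − rₚ) / (rₐ + rₚ).
e = (3.984e+12 − 3.983e+11) / (3.984e+12 + 3.983e+11) = 3.5857e+12 / 4.3823e+12 ≈ 0.8182.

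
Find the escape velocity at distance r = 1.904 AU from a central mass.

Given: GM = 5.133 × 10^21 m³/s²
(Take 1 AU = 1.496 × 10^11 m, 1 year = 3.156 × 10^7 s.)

Convert to SI: r = 1.904 AU = 2.84838e+11 m.
Escape velocity comes from setting total energy to zero: ½v² − GM/r = 0 ⇒ v_esc = √(2GM / r).
v_esc = √(2 · 5.133e+21 / 2.84838e+11) m/s ≈ 1.898e+05 m/s = 40.05 AU/year.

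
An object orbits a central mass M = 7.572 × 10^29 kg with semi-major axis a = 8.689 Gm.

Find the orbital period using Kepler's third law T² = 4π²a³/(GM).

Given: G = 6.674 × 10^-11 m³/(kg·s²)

Convert to SI: a = 8.689 Gm = 8.689e+09 m.
GM = G · M = 6.674e-11 · 7.572e+29 = 5.05355e+19 m³/s².
Kepler's third law: T = 2π √(a³ / GM).
Substituting a = 8.689e+09 m and GM = 5.05355e+19 m³/s²:
T = 2π √((8.689e+09)³ / 5.05355e+19) s
T ≈ 7.159e+05 s = 8.286 days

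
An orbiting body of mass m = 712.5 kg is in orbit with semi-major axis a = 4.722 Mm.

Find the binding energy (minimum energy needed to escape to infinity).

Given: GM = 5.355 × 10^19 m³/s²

Convert to SI: a = 4.722 Mm = 4.722e+06 m.
Total orbital energy is E = −GMm/(2a); binding energy is E_bind = −E = GMm/(2a).
E_bind = 5.355e+19 · 712.5 / (2 · 4.722e+06) J ≈ 4.04e+15 J = 4.04 PJ.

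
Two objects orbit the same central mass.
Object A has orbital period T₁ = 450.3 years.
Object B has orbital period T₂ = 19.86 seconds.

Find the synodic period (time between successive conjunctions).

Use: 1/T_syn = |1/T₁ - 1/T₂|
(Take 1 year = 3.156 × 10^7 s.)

Convert to SI: T₁ = 450.3 years = 1.42115e+10 s.
T_syn = |T₁ · T₂ / (T₁ − T₂)|.
T_syn = |1.42115e+10 · 19.86 / (1.42115e+10 − 19.86)| s ≈ 19.86 s = 19.86 seconds.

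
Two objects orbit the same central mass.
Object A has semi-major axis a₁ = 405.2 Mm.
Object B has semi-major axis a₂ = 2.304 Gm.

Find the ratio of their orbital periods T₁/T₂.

Convert to SI: a₁ = 405.2 Mm = 4.052e+08 m; a₂ = 2.304 Gm = 2.304e+09 m.
From Kepler's third law, (T₁/T₂)² = (a₁/a₂)³, so T₁/T₂ = (a₁/a₂)^(3/2).
a₁/a₂ = 4.052e+08 / 2.304e+09 = 0.175868.
T₁/T₂ = (0.175868)^(3/2) ≈ 0.07375.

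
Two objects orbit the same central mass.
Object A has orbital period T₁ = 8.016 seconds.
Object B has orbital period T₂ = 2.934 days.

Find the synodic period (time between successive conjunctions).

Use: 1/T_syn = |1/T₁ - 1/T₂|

Convert to SI: T₂ = 2.934 days = 253498 s.
T_syn = |T₁ · T₂ / (T₁ − T₂)|.
T_syn = |8.016 · 253498 / (8.016 − 253498)| s ≈ 8.016 s = 8.016 seconds.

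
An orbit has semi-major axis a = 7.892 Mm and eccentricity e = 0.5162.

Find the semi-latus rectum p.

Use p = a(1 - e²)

Convert to SI: a = 7.892 Mm = 7.892e+06 m.
p = a (1 − e²).
p = 7.892e+06 · (1 − (0.5162)²) = 7.892e+06 · 0.733538 ≈ 5.789e+06 m = 5.789 Mm.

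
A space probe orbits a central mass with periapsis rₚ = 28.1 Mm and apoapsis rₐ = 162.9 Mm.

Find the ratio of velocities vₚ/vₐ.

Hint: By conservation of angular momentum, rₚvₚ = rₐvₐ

Convert to SI: rₚ = 28.1 Mm = 2.81e+07 m; rₐ = 162.9 Mm = 1.629e+08 m.
Conservation of angular momentum gives rₚvₚ = rₐvₐ, so vₚ/vₐ = rₐ/rₚ.
vₚ/vₐ = 1.629e+08 / 2.81e+07 ≈ 5.797.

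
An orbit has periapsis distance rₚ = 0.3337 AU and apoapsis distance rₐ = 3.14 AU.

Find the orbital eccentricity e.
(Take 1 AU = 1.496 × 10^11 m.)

Convert to SI: rₚ = 0.3337 AU = 4.99215e+10 m; rₐ = 3.14 AU = 4.69744e+11 m.
e = (rₐ − rₚ) / (rₐ + rₚ).
e = (4.69744e+11 − 4.99215e+10) / (4.69744e+11 + 4.99215e+10) = 4.19822e+11 / 5.19666e+11 ≈ 0.8079.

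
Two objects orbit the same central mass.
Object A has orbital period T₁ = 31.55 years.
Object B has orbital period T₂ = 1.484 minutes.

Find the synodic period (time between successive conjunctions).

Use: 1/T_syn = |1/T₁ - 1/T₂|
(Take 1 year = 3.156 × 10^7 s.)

Convert to SI: T₁ = 31.55 years = 9.95718e+08 s; T₂ = 1.484 minutes = 89.04 s.
T_syn = |T₁ · T₂ / (T₁ − T₂)|.
T_syn = |9.95718e+08 · 89.04 / (9.95718e+08 − 89.04)| s ≈ 89.04 s = 1.484 minutes.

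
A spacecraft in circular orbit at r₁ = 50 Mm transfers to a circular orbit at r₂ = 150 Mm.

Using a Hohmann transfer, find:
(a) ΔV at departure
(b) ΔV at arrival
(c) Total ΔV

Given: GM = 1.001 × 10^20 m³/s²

Convert to SI: r₁ = 50 Mm = 5e+07 m; r₂ = 150 Mm = 1.5e+08 m.
Transfer semi-major axis: a_t = (r₁ + r₂)/2 = (5e+07 + 1.5e+08)/2 = 1e+08 m.
Circular speeds: v₁ = √(GM/r₁) = 1.41492e+06 m/s, v₂ = √(GM/r₂) = 816905 m/s.
Transfer speeds (vis-viva v² = GM(2/r − 1/a_t)): v₁ᵗ = 1.73292e+06 m/s, v₂ᵗ = 577639 m/s.
(a) ΔV₁ = |v₁ᵗ − v₁| ≈ 3.18e+05 m/s = 318 km/s.
(b) ΔV₂ = |v₂ − v₂ᵗ| ≈ 2.393e+05 m/s = 239.3 km/s.
(c) ΔV_total = ΔV₁ + ΔV₂ ≈ 5.573e+05 m/s = 557.3 km/s.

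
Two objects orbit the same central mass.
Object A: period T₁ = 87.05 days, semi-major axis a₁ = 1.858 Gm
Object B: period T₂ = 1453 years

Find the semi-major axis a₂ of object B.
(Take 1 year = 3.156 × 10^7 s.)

Convert to SI: T₁ = 87.05 days = 7.52112e+06 s; a₁ = 1.858 Gm = 1.858e+09 m; T₂ = 1453 years = 4.58567e+10 s.
Kepler's third law: (T₁/T₂)² = (a₁/a₂)³ ⇒ a₂ = a₁ · (T₂/T₁)^(2/3).
T₂/T₁ = 4.58567e+10 / 7.52112e+06 = 6097.05.
a₂ = 1.858e+09 · (6097.05)^(2/3) m ≈ 6.201e+11 m = 620.1 Gm.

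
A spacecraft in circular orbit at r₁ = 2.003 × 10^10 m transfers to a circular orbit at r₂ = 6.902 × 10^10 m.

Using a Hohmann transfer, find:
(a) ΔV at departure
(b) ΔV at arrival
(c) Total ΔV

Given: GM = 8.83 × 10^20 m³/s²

Transfer semi-major axis: a_t = (r₁ + r₂)/2 = (2.003e+10 + 6.902e+10)/2 = 4.4525e+10 m.
Circular speeds: v₁ = √(GM/r₁) = 209962 m/s, v₂ = √(GM/r₂) = 113108 m/s.
Transfer speeds (vis-viva v² = GM(2/r − 1/a_t)): v₁ᵗ = 261412 m/s, v₂ᵗ = 75863.2 m/s.
(a) ΔV₁ = |v₁ᵗ − v₁| ≈ 5.145e+04 m/s = 51.45 km/s.
(b) ΔV₂ = |v₂ − v₂ᵗ| ≈ 3.724e+04 m/s = 37.24 km/s.
(c) ΔV_total = ΔV₁ + ΔV₂ ≈ 8.869e+04 m/s = 88.69 km/s.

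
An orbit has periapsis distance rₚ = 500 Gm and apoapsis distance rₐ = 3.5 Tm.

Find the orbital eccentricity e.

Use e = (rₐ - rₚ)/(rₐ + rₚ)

Convert to SI: rₚ = 500 Gm = 5e+11 m; rₐ = 3.5 Tm = 3.5e+12 m.
e = (rₐ − rₚ) / (rₐ + rₚ).
e = (3.5e+12 − 5e+11) / (3.5e+12 + 5e+11) = 3e+12 / 4e+12 ≈ 0.75.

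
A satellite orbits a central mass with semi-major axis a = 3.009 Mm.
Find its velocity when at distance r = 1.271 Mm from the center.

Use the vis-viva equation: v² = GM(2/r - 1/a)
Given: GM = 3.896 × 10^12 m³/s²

Convert to SI: a = 3.009 Mm = 3.009e+06 m; r = 1.271 Mm = 1.271e+06 m.
Vis-viva: v = √(GM · (2/r − 1/a)).
2/r − 1/a = 2/1.271e+06 − 1/3.009e+06 = 1.24123e-06 m⁻¹.
v = √(3.896e+12 · 1.24123e-06) m/s ≈ 2199 m/s = 2.199 km/s.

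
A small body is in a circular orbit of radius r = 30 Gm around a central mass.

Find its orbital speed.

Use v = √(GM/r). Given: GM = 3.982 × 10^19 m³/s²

Convert to SI: r = 30 Gm = 3e+10 m.
For a circular orbit, gravity supplies the centripetal force, so v = √(GM / r).
v = √(3.982e+19 / 3e+10) m/s ≈ 3.643e+04 m/s = 36.43 km/s.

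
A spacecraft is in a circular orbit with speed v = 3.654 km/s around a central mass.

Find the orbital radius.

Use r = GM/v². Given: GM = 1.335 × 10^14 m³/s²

Convert to SI: v = 3.654 km/s = 3654 m/s.
For a circular orbit, v² = GM / r, so r = GM / v².
r = 1.335e+14 / (3654)² m ≈ 9.999e+06 m = 9.999 Mm.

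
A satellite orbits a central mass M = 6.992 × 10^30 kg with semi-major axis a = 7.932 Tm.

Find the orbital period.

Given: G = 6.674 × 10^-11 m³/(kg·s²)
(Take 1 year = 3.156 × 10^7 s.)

Convert to SI: a = 7.932 Tm = 7.932e+12 m.
GM = G · M = 6.674e-11 · 6.992e+30 = 4.66646e+20 m³/s².
Kepler's third law: T = 2π √(a³ / GM).
Substituting a = 7.932e+12 m and GM = 4.66646e+20 m³/s²:
T = 2π √((7.932e+12)³ / 4.66646e+20) s
T ≈ 6.498e+09 s = 205.9 years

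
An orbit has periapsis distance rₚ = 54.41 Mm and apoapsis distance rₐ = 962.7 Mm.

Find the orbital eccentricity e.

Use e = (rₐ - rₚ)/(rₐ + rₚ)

Convert to SI: rₚ = 54.41 Mm = 5.441e+07 m; rₐ = 962.7 Mm = 9.627e+08 m.
e = (rₐ − rₚ) / (rₐ + rₚ).
e = (9.627e+08 − 5.441e+07) / (9.627e+08 + 5.441e+07) = 9.0829e+08 / 1.01711e+09 ≈ 0.893.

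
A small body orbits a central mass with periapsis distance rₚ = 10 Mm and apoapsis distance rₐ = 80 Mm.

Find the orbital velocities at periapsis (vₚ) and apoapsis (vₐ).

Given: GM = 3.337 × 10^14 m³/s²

Convert to SI: rₚ = 10 Mm = 1e+07 m; rₐ = 80 Mm = 8e+07 m.
Use the vis-viva equation v² = GM(2/r − 1/a) with a = (rₚ + rₐ)/2 = (1e+07 + 8e+07)/2 = 4.5e+07 m.
vₚ = √(GM · (2/rₚ − 1/a)) = √(3.337e+14 · (2/1e+07 − 1/4.5e+07)) m/s ≈ 7702 m/s = 7.702 km/s.
vₐ = √(GM · (2/rₐ − 1/a)) = √(3.337e+14 · (2/8e+07 − 1/4.5e+07)) m/s ≈ 962.8 m/s = 962.8 m/s.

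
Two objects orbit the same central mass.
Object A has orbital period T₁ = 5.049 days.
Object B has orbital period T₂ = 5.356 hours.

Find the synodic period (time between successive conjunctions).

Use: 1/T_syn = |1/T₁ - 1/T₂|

Convert to SI: T₁ = 5.049 days = 436234 s; T₂ = 5.356 hours = 19281.6 s.
T_syn = |T₁ · T₂ / (T₁ − T₂)|.
T_syn = |436234 · 19281.6 / (436234 − 19281.6)| s ≈ 2.017e+04 s = 5.604 hours.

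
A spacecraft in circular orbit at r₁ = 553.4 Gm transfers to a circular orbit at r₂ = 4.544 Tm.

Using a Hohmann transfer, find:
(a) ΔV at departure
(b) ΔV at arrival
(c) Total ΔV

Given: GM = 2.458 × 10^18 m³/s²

Convert to SI: r₁ = 553.4 Gm = 5.534e+11 m; r₂ = 4.544 Tm = 4.544e+12 m.
Transfer semi-major axis: a_t = (r₁ + r₂)/2 = (5.534e+11 + 4.544e+12)/2 = 2.5487e+12 m.
Circular speeds: v₁ = √(GM/r₁) = 2107.52 m/s, v₂ = √(GM/r₂) = 735.482 m/s.
Transfer speeds (vis-viva v² = GM(2/r − 1/a_t)): v₁ᵗ = 2814.05 m/s, v₂ᵗ = 342.714 m/s.
(a) ΔV₁ = |v₁ᵗ − v₁| ≈ 706.5 m/s = 706.5 m/s.
(b) ΔV₂ = |v₂ − v₂ᵗ| ≈ 392.8 m/s = 392.8 m/s.
(c) ΔV_total = ΔV₁ + ΔV₂ ≈ 1099 m/s = 1.099 km/s.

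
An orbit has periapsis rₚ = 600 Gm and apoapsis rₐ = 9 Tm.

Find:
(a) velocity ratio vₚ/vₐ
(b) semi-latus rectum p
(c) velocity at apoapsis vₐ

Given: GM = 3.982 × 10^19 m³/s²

Convert to SI: rₚ = 600 Gm = 6e+11 m; rₐ = 9 Tm = 9e+12 m.
(a) Conservation of angular momentum (rₚvₚ = rₐvₐ) gives vₚ/vₐ = rₐ/rₚ = 9e+12/6e+11 ≈ 15
(b) From a = (rₚ + rₐ)/2 = 4.8e+12 m and e = (rₐ − rₚ)/(rₐ + rₚ) = 0.875, p = a(1 − e²) = 4.8e+12 · (1 − (0.875)²) ≈ 1.125e+12 m
(c) With a = (rₚ + rₐ)/2 = 4.8e+12 m, vₐ = √(GM (2/rₐ − 1/a)) = √(3.982e+19 · (2/9e+12 − 1/4.8e+12)) m/s ≈ 743.7 m/s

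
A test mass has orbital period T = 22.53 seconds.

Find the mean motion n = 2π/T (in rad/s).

n = 2π / T.
n = 2π / 22.53 s ≈ 0.2789 rad/s.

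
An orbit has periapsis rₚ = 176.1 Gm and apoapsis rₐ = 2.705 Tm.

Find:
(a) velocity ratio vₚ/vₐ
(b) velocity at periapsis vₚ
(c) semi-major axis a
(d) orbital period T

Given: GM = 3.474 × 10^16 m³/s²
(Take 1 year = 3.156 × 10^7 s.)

Convert to SI: rₚ = 176.1 Gm = 1.761e+11 m; rₐ = 2.705 Tm = 2.705e+12 m.
(a) Conservation of angular momentum (rₚvₚ = rₐvₐ) gives vₚ/vₐ = rₐ/rₚ = 2.705e+12/1.761e+11 ≈ 15.36
(b) With a = (rₚ + rₐ)/2 = 1.44055e+12 m, vₚ = √(GM (2/rₚ − 1/a)) = √(3.474e+16 · (2/1.761e+11 − 1/1.44055e+12)) m/s ≈ 608.6 m/s
(c) a = (rₚ + rₐ)/2 = (1.761e+11 + 2.705e+12)/2 ≈ 1.441e+12 m
(d) With a = (rₚ + rₐ)/2 = 1.44055e+12 m, T = 2π √(a³/GM) = 2π √((1.44055e+12)³/3.474e+16) s ≈ 5.829e+10 s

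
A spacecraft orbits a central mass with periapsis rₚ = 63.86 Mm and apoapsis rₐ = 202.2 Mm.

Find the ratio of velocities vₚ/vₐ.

Convert to SI: rₚ = 63.86 Mm = 6.386e+07 m; rₐ = 202.2 Mm = 2.022e+08 m.
Conservation of angular momentum gives rₚvₚ = rₐvₐ, so vₚ/vₐ = rₐ/rₚ.
vₚ/vₐ = 2.022e+08 / 6.386e+07 ≈ 3.166.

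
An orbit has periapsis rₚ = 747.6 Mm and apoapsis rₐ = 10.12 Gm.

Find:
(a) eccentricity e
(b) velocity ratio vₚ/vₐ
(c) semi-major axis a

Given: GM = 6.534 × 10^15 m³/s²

Convert to SI: rₚ = 747.6 Mm = 7.476e+08 m; rₐ = 10.12 Gm = 1.012e+10 m.
(a) e = (rₐ − rₚ)/(rₐ + rₚ) = (1.012e+10 − 7.476e+08)/(1.012e+10 + 7.476e+08) ≈ 0.8624
(b) Conservation of angular momentum (rₚvₚ = rₐvₐ) gives vₚ/vₐ = rₐ/rₚ = 1.012e+10/7.476e+08 ≈ 13.54
(c) a = (rₚ + rₐ)/2 = (7.476e+08 + 1.012e+10)/2 ≈ 5.434e+09 m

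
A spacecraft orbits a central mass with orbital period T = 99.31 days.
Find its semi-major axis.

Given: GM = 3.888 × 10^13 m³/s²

Convert to SI: T = 99.31 days = 8.58038e+06 s.
Invert Kepler's third law: a = (GM · T² / (4π²))^(1/3).
Substituting T = 8.58038e+06 s and GM = 3.888e+13 m³/s²:
a = (3.888e+13 · (8.58038e+06)² / (4π²))^(1/3) m
a ≈ 4.17e+08 m = 4.17 × 10^8 m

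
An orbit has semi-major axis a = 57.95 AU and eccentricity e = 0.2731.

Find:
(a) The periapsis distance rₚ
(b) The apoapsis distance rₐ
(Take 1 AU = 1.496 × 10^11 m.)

Convert to SI: a = 57.95 AU = 8.66932e+12 m.
(a) rₚ = a(1 − e) = 8.66932e+12 · (1 − 0.2731) = 8.66932e+12 · 0.7269 ≈ 6.302e+12 m = 42.12 AU.
(b) rₐ = a(1 + e) = 8.66932e+12 · (1 + 0.2731) = 8.66932e+12 · 1.2731 ≈ 1.104e+13 m = 73.78 AU.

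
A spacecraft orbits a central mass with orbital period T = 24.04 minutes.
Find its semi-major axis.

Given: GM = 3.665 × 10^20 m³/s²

Convert to SI: T = 24.04 minutes = 1442.4 s.
Invert Kepler's third law: a = (GM · T² / (4π²))^(1/3).
Substituting T = 1442.4 s and GM = 3.665e+20 m³/s²:
a = (3.665e+20 · (1442.4)² / (4π²))^(1/3) m
a ≈ 2.683e+08 m = 268.3 Mm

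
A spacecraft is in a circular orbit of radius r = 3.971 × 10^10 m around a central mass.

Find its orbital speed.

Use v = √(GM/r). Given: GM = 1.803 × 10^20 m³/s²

For a circular orbit, gravity supplies the centripetal force, so v = √(GM / r).
v = √(1.803e+20 / 3.971e+10) m/s ≈ 6.738e+04 m/s = 67.38 km/s.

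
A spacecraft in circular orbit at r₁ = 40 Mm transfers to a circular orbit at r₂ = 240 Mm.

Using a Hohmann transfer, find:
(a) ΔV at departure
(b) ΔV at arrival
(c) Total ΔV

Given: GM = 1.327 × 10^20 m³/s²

Convert to SI: r₁ = 40 Mm = 4e+07 m; r₂ = 240 Mm = 2.4e+08 m.
Transfer semi-major axis: a_t = (r₁ + r₂)/2 = (4e+07 + 2.4e+08)/2 = 1.4e+08 m.
Circular speeds: v₁ = √(GM/r₁) = 1.8214e+06 m/s, v₂ = √(GM/r₂) = 743584 m/s.
Transfer speeds (vis-viva v² = GM(2/r − 1/a_t)): v₁ᵗ = 2.38477e+06 m/s, v₂ᵗ = 397462 m/s.
(a) ΔV₁ = |v₁ᵗ − v₁| ≈ 5.634e+05 m/s = 563.4 km/s.
(b) ΔV₂ = |v₂ − v₂ᵗ| ≈ 3.461e+05 m/s = 346.1 km/s.
(c) ΔV_total = ΔV₁ + ΔV₂ ≈ 9.095e+05 m/s = 909.5 km/s.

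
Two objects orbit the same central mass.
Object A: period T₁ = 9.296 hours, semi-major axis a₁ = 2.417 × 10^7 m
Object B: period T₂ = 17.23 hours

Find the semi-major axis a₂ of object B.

Convert to SI: T₁ = 9.296 hours = 33465.6 s; T₂ = 17.23 hours = 62028 s.
Kepler's third law: (T₁/T₂)² = (a₁/a₂)³ ⇒ a₂ = a₁ · (T₂/T₁)^(2/3).
T₂/T₁ = 62028 / 33465.6 = 1.85349.
a₂ = 2.417e+07 · (1.85349)^(2/3) m ≈ 3.647e+07 m = 3.647 × 10^7 m.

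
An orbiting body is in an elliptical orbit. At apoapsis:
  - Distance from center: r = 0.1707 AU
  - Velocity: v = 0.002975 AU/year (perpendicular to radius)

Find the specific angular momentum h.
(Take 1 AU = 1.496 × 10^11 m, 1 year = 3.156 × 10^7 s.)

Convert to SI: r = 0.1707 AU = 2.55367e+10 m; v = 0.002975 AU/year = 14.102 m/s.
With v perpendicular to r, h = r · v.
h = 2.55367e+10 · 14.102 m²/s ≈ 3.601e+11 m²/s.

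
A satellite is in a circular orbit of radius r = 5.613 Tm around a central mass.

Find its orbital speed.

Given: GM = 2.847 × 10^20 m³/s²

Convert to SI: r = 5.613 Tm = 5.613e+12 m.
For a circular orbit, gravity supplies the centripetal force, so v = √(GM / r).
v = √(2.847e+20 / 5.613e+12) m/s ≈ 7122 m/s = 7.122 km/s.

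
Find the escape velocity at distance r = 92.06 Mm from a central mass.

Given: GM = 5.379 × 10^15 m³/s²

Convert to SI: r = 92.06 Mm = 9.206e+07 m.
Escape velocity comes from setting total energy to zero: ½v² − GM/r = 0 ⇒ v_esc = √(2GM / r).
v_esc = √(2 · 5.379e+15 / 9.206e+07) m/s ≈ 1.081e+04 m/s = 10.81 km/s.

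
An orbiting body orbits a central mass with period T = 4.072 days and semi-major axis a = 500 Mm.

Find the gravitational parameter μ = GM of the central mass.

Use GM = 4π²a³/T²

Convert to SI: T = 4.072 days = 351821 s; a = 500 Mm = 5e+08 m.
GM = 4π² · a³ / T².
GM = 4π² · (5e+08)³ / (351821)² m³/s² ≈ 3.987e+16 m³/s² = 3.987 × 10^16 m³/s².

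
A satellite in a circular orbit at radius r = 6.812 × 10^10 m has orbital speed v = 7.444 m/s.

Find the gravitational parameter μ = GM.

For a circular orbit v² = GM/r, so GM = v² · r.
GM = (7.444)² · 6.812e+10 m³/s² ≈ 3.775e+12 m³/s² = 3.775 × 10^12 m³/s².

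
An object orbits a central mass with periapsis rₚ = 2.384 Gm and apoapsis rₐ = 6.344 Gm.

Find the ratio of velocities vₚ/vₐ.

Convert to SI: rₚ = 2.384 Gm = 2.384e+09 m; rₐ = 6.344 Gm = 6.344e+09 m.
Conservation of angular momentum gives rₚvₚ = rₐvₐ, so vₚ/vₐ = rₐ/rₚ.
vₚ/vₐ = 6.344e+09 / 2.384e+09 ≈ 2.661.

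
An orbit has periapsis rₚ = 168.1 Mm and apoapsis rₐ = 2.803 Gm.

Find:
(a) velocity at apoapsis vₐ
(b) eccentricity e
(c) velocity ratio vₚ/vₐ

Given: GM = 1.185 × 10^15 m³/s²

Convert to SI: rₚ = 168.1 Mm = 1.681e+08 m; rₐ = 2.803 Gm = 2.803e+09 m.
(a) With a = (rₚ + rₐ)/2 = 1.48555e+09 m, vₐ = √(GM (2/rₐ − 1/a)) = √(1.185e+15 · (2/2.803e+09 − 1/1.48555e+09)) m/s ≈ 218.7 m/s
(b) e = (rₐ − rₚ)/(rₐ + rₚ) = (2.803e+09 − 1.681e+08)/(2.803e+09 + 1.681e+08) ≈ 0.8868
(c) Conservation of angular momentum (rₚvₚ = rₐvₐ) gives vₚ/vₐ = rₐ/rₚ = 2.803e+09/1.681e+08 ≈ 16.67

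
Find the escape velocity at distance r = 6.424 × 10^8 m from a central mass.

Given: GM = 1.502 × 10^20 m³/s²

Escape velocity comes from setting total energy to zero: ½v² − GM/r = 0 ⇒ v_esc = √(2GM / r).
v_esc = √(2 · 1.502e+20 / 6.424e+08) m/s ≈ 6.838e+05 m/s = 683.8 km/s.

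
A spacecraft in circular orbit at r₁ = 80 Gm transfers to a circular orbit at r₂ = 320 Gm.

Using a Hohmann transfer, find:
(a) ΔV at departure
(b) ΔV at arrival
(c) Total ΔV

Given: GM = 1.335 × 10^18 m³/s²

Convert to SI: r₁ = 80 Gm = 8e+10 m; r₂ = 320 Gm = 3.2e+11 m.
Transfer semi-major axis: a_t = (r₁ + r₂)/2 = (8e+10 + 3.2e+11)/2 = 2e+11 m.
Circular speeds: v₁ = √(GM/r₁) = 4085.03 m/s, v₂ = √(GM/r₂) = 2042.52 m/s.
Transfer speeds (vis-viva v² = GM(2/r − 1/a_t)): v₁ᵗ = 5167.2 m/s, v₂ᵗ = 1291.8 m/s.
(a) ΔV₁ = |v₁ᵗ − v₁| ≈ 1082 m/s = 1.082 km/s.
(b) ΔV₂ = |v₂ − v₂ᵗ| ≈ 750.7 m/s = 750.7 m/s.
(c) ΔV_total = ΔV₁ + ΔV₂ ≈ 1833 m/s = 1.833 km/s.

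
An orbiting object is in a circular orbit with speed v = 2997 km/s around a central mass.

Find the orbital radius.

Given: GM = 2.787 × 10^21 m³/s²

Convert to SI: v = 2997 km/s = 2.997e+06 m/s.
For a circular orbit, v² = GM / r, so r = GM / v².
r = 2.787e+21 / (2.997e+06)² m ≈ 3.103e+08 m = 310.3 Mm.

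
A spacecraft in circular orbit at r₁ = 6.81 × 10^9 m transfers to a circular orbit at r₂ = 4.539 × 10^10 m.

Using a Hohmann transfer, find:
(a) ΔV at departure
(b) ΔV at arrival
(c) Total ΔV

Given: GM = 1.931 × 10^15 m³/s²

Transfer semi-major axis: a_t = (r₁ + r₂)/2 = (6.81e+09 + 4.539e+10)/2 = 2.61e+10 m.
Circular speeds: v₁ = √(GM/r₁) = 532.498 m/s, v₂ = √(GM/r₂) = 206.258 m/s.
Transfer speeds (vis-viva v² = GM(2/r − 1/a_t)): v₁ᵗ = 702.227 m/s, v₂ᵗ = 105.357 m/s.
(a) ΔV₁ = |v₁ᵗ − v₁| ≈ 169.7 m/s = 169.7 m/s.
(b) ΔV₂ = |v₂ − v₂ᵗ| ≈ 100.9 m/s = 100.9 m/s.
(c) ΔV_total = ΔV₁ + ΔV₂ ≈ 270.6 m/s = 270.6 m/s.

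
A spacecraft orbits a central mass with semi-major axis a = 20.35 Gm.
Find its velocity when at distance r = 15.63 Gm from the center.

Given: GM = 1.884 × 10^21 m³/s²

Convert to SI: a = 20.35 Gm = 2.035e+10 m; r = 15.63 Gm = 1.563e+10 m.
Vis-viva: v = √(GM · (2/r − 1/a)).
2/r − 1/a = 2/1.563e+10 − 1/2.035e+10 = 7.8819e-11 m⁻¹.
v = √(1.884e+21 · 7.8819e-11) m/s ≈ 3.854e+05 m/s = 385.4 km/s.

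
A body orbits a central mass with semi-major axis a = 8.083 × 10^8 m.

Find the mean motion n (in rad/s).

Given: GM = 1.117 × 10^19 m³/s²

n = √(GM / a³).
n = √(1.117e+19 / (8.083e+08)³) rad/s ≈ 0.0001454 rad/s.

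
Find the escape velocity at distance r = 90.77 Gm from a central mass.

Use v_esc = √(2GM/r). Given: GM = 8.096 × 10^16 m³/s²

Convert to SI: r = 90.77 Gm = 9.077e+10 m.
Escape velocity comes from setting total energy to zero: ½v² − GM/r = 0 ⇒ v_esc = √(2GM / r).
v_esc = √(2 · 8.096e+16 / 9.077e+10) m/s ≈ 1336 m/s = 1.336 km/s.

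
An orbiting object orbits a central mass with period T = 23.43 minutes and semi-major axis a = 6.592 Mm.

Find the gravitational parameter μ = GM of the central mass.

Convert to SI: T = 23.43 minutes = 1405.8 s; a = 6.592 Mm = 6.592e+06 m.
GM = 4π² · a³ / T².
GM = 4π² · (6.592e+06)³ / (1405.8)² m³/s² ≈ 5.722e+15 m³/s² = 5.722 × 10^15 m³/s².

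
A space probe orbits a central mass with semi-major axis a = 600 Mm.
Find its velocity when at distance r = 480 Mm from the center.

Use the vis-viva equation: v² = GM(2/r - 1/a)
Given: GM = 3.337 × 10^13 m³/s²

Convert to SI: a = 600 Mm = 6e+08 m; r = 480 Mm = 4.8e+08 m.
Vis-viva: v = √(GM · (2/r − 1/a)).
2/r − 1/a = 2/4.8e+08 − 1/6e+08 = 2.5e-09 m⁻¹.
v = √(3.337e+13 · 2.5e-09) m/s ≈ 288.8 m/s = 288.8 m/s.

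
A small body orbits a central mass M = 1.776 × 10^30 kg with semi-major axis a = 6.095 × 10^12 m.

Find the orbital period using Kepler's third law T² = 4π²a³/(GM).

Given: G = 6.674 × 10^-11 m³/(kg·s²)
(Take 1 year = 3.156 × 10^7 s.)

GM = G · M = 6.674e-11 · 1.776e+30 = 1.1853e+20 m³/s².
Kepler's third law: T = 2π √(a³ / GM).
Substituting a = 6.095e+12 m and GM = 1.1853e+20 m³/s²:
T = 2π √((6.095e+12)³ / 1.1853e+20) s
T ≈ 8.684e+09 s = 275.2 years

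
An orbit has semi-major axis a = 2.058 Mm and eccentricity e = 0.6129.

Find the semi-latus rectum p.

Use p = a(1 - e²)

Convert to SI: a = 2.058 Mm = 2.058e+06 m.
p = a (1 − e²).
p = 2.058e+06 · (1 − (0.6129)²) = 2.058e+06 · 0.624354 ≈ 1.285e+06 m = 1.285 Mm.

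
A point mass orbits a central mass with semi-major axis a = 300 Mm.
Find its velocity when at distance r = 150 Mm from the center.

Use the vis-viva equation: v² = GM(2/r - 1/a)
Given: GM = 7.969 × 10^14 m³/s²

Convert to SI: a = 300 Mm = 3e+08 m; r = 150 Mm = 1.5e+08 m.
Vis-viva: v = √(GM · (2/r − 1/a)).
2/r − 1/a = 2/1.5e+08 − 1/3e+08 = 1e-08 m⁻¹.
v = √(7.969e+14 · 1e-08) m/s ≈ 2823 m/s = 2.823 km/s.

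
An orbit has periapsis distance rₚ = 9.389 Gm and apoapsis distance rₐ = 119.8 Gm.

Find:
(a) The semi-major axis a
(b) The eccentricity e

Convert to SI: rₚ = 9.389 Gm = 9.389e+09 m; rₐ = 119.8 Gm = 1.198e+11 m.
(a) a = (rₚ + rₐ) / 2 = (9.389e+09 + 1.198e+11) / 2 ≈ 6.459e+10 m = 64.59 Gm.
(b) e = (rₐ − rₚ) / (rₐ + rₚ) = (1.198e+11 − 9.389e+09) / (1.198e+11 + 9.389e+09) ≈ 0.8546.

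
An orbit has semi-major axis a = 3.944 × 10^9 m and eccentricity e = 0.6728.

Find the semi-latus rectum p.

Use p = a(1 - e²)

p = a (1 − e²).
p = 3.944e+09 · (1 − (0.6728)²) = 3.944e+09 · 0.54734 ≈ 2.159e+09 m = 2.159 × 10^9 m.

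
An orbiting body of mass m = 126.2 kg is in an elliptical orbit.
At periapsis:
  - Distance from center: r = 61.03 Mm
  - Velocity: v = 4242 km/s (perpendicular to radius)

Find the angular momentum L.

Convert to SI: r = 61.03 Mm = 6.103e+07 m; v = 4242 km/s = 4.242e+06 m/s.
Since v is perpendicular to r, L = m · v · r.
L = 126.2 · 4.242e+06 · 6.103e+07 kg·m²/s ≈ 3.267e+16 kg·m²/s.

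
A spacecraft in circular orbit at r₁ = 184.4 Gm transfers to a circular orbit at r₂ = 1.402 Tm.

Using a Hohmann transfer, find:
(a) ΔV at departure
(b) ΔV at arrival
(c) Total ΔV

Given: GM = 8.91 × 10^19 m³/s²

Convert to SI: r₁ = 184.4 Gm = 1.844e+11 m; r₂ = 1.402 Tm = 1.402e+12 m.
Transfer semi-major axis: a_t = (r₁ + r₂)/2 = (1.844e+11 + 1.402e+12)/2 = 7.932e+11 m.
Circular speeds: v₁ = √(GM/r₁) = 21981.6 m/s, v₂ = √(GM/r₂) = 7971.96 m/s.
Transfer speeds (vis-viva v² = GM(2/r − 1/a_t)): v₁ᵗ = 29224.1 m/s, v₂ᵗ = 3843.74 m/s.
(a) ΔV₁ = |v₁ᵗ − v₁| ≈ 7243 m/s = 7.243 km/s.
(b) ΔV₂ = |v₂ − v₂ᵗ| ≈ 4128 m/s = 4.128 km/s.
(c) ΔV_total = ΔV₁ + ΔV₂ ≈ 1.137e+04 m/s = 11.37 km/s.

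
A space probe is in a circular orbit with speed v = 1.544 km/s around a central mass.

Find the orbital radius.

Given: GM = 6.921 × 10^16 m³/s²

Convert to SI: v = 1.544 km/s = 1544 m/s.
For a circular orbit, v² = GM / r, so r = GM / v².
r = 6.921e+16 / (1544)² m ≈ 2.903e+10 m = 29.03 Gm.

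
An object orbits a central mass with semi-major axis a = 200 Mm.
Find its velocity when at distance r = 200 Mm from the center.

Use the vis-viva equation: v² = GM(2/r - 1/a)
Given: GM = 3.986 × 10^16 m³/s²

Convert to SI: a = 200 Mm = 2e+08 m; r = 200 Mm = 2e+08 m.
Vis-viva: v = √(GM · (2/r − 1/a)).
2/r − 1/a = 2/2e+08 − 1/2e+08 = 5e-09 m⁻¹.
v = √(3.986e+16 · 5e-09) m/s ≈ 1.412e+04 m/s = 14.12 km/s.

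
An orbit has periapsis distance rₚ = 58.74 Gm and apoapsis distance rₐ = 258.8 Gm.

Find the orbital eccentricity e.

Convert to SI: rₚ = 58.74 Gm = 5.874e+10 m; rₐ = 258.8 Gm = 2.588e+11 m.
e = (rₐ − rₚ) / (rₐ + rₚ).
e = (2.588e+11 − 5.874e+10) / (2.588e+11 + 5.874e+10) = 2.0006e+11 / 3.1754e+11 ≈ 0.63.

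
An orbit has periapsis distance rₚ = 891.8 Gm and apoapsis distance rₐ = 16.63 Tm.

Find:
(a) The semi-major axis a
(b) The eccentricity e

Convert to SI: rₚ = 891.8 Gm = 8.918e+11 m; rₐ = 16.63 Tm = 1.663e+13 m.
(a) a = (rₚ + rₐ) / 2 = (8.918e+11 + 1.663e+13) / 2 ≈ 8.761e+12 m = 8.761 Tm.
(b) e = (rₐ − rₚ) / (rₐ + rₚ) = (1.663e+13 − 8.918e+11) / (1.663e+13 + 8.918e+11) ≈ 0.8982.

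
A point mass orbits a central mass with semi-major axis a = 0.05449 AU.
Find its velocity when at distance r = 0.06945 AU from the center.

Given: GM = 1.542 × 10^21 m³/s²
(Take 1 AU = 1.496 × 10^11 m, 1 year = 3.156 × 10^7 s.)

Convert to SI: a = 0.05449 AU = 8.1517e+09 m; r = 0.06945 AU = 1.03897e+10 m.
Vis-viva: v = √(GM · (2/r − 1/a)).
2/r − 1/a = 2/1.03897e+10 − 1/8.1517e+09 = 6.98242e-11 m⁻¹.
v = √(1.542e+21 · 6.98242e-11) m/s ≈ 3.281e+05 m/s = 69.22 AU/year.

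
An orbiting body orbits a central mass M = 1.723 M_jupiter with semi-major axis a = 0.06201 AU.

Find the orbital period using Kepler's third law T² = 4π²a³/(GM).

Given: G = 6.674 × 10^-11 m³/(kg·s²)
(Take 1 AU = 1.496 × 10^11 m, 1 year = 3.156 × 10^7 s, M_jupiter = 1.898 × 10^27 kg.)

Convert to SI: a = 0.06201 AU = 9.2767e+09 m; M = 1.723 M_jupiter = 3.27025e+27 kg.
GM = G · M = 6.674e-11 · 3.27025e+27 = 2.18257e+17 m³/s².
Kepler's third law: T = 2π √(a³ / GM).
Substituting a = 9.2767e+09 m and GM = 2.18257e+17 m³/s²:
T = 2π √((9.2767e+09)³ / 2.18257e+17) s
T ≈ 1.202e+07 s = 0.3808 years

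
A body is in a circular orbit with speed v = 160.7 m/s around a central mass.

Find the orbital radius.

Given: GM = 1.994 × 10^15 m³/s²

For a circular orbit, v² = GM / r, so r = GM / v².
r = 1.994e+15 / (160.7)² m ≈ 7.721e+10 m = 77.21 Gm.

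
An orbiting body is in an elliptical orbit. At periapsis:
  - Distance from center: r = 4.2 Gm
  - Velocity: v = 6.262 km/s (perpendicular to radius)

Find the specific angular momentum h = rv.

Convert to SI: r = 4.2 Gm = 4.2e+09 m; v = 6.262 km/s = 6262 m/s.
With v perpendicular to r, h = r · v.
h = 4.2e+09 · 6262 m²/s ≈ 2.63e+13 m²/s.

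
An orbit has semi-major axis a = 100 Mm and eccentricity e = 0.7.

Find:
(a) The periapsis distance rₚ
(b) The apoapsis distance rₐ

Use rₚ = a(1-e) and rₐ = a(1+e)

Convert to SI: a = 100 Mm = 1e+08 m.
(a) rₚ = a(1 − e) = 1e+08 · (1 − 0.7) = 1e+08 · 0.3 ≈ 3e+07 m = 30 Mm.
(b) rₐ = a(1 + e) = 1e+08 · (1 + 0.7) = 1e+08 · 1.7 ≈ 1.7e+08 m = 170 Mm.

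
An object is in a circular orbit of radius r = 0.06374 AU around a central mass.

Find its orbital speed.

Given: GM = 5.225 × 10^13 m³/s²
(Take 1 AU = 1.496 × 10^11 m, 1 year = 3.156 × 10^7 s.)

Convert to SI: r = 0.06374 AU = 9.5355e+09 m.
For a circular orbit, gravity supplies the centripetal force, so v = √(GM / r).
v = √(5.225e+13 / 9.5355e+09) m/s ≈ 74.02 m/s = 0.01562 AU/year.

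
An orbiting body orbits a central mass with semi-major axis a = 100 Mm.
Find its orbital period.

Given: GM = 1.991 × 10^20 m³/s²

Convert to SI: a = 100 Mm = 1e+08 m.
Kepler's third law: T = 2π √(a³ / GM).
Substituting a = 1e+08 m and GM = 1.991e+20 m³/s²:
T = 2π √((1e+08)³ / 1.991e+20) s
T ≈ 445.3 s = 7.422 minutes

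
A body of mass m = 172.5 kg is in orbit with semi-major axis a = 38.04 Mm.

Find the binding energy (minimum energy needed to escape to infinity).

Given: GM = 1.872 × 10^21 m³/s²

Convert to SI: a = 38.04 Mm = 3.804e+07 m.
Total orbital energy is E = −GMm/(2a); binding energy is E_bind = −E = GMm/(2a).
E_bind = 1.872e+21 · 172.5 / (2 · 3.804e+07) J ≈ 4.244e+15 J = 4.244 PJ.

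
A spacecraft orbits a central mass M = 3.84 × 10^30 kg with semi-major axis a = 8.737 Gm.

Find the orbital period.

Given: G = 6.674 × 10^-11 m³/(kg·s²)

Convert to SI: a = 8.737 Gm = 8.737e+09 m.
GM = G · M = 6.674e-11 · 3.84e+30 = 2.56282e+20 m³/s².
Kepler's third law: T = 2π √(a³ / GM).
Substituting a = 8.737e+09 m and GM = 2.56282e+20 m³/s²:
T = 2π √((8.737e+09)³ / 2.56282e+20) s
T ≈ 3.205e+05 s = 3.71 days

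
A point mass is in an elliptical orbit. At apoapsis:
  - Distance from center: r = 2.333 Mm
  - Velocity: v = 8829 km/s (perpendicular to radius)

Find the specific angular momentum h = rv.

Convert to SI: r = 2.333 Mm = 2.333e+06 m; v = 8829 km/s = 8.829e+06 m/s.
With v perpendicular to r, h = r · v.
h = 2.333e+06 · 8.829e+06 m²/s ≈ 2.06e+13 m²/s.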